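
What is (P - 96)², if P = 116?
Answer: 400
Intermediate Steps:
(P - 96)² = (116 - 96)² = 20² = 400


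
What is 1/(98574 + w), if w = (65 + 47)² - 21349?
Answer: 1/89769 ≈ 1.1140e-5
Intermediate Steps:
w = -8805 (w = 112² - 21349 = 12544 - 21349 = -8805)
1/(98574 + w) = 1/(98574 - 8805) = 1/89769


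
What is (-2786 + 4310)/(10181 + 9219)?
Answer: 381/4850 ≈ 0.078557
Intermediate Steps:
(-2786 + 4310)/(10181 + 9219) = 1524/19400 = 1524*(1/19400) = 381/4850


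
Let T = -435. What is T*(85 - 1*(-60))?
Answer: -63075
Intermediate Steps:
T*(85 - 1*(-60)) = -435*(85 - 1*(-60)) = -435*(85 + 60) = -435*145 = -63075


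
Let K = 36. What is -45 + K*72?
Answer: 2547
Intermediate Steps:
-45 + K*72 = -45 + 36*72 = -45 + 2592 = 2547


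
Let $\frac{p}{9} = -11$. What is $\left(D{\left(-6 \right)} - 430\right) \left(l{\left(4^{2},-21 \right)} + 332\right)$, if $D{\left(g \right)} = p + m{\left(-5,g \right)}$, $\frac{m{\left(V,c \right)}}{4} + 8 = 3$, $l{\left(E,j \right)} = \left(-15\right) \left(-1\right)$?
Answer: $-190503$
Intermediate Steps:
$l{\left(E,j \right)} = 15$
$m{\left(V,c \right)} = -20$ ($m{\left(V,c \right)} = -32 + 4 \cdot 3 = -32 + 12 = -20$)
$p = -99$ ($p = 9 \left(-11\right) = -99$)
$D{\left(g \right)} = -119$ ($D{\left(g \right)} = -99 - 20 = -119$)
$\left(D{\left(-6 \right)} - 430\right) \left(l{\left(4^{2},-21 \right)} + 332\right) = \left(-119 - 430\right) \left(15 + 332\right) = \left(-549\right) 347 = -190503$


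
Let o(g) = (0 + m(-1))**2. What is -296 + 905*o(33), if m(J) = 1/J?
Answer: 609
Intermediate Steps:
m(J) = 1/J
o(g) = 1 (o(g) = (0 + 1/(-1))**2 = (0 - 1)**2 = (-1)**2 = 1)
-296 + 905*o(33) = -296 + 905*1 = -296 + 905 = 609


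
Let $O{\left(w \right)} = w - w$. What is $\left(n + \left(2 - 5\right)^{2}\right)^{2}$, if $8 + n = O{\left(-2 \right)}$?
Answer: $1$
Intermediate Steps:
$O{\left(w \right)} = 0$
$n = -8$ ($n = -8 + 0 = -8$)
$\left(n + \left(2 - 5\right)^{2}\right)^{2} = \left(-8 + \left(2 - 5\right)^{2}\right)^{2} = \left(-8 + \left(-3\right)^{2}\right)^{2} = \left(-8 + 9\right)^{2} = 1^{2} = 1$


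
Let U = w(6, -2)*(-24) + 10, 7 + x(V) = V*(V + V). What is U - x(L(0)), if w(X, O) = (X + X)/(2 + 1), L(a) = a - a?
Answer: -79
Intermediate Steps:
L(a) = 0
w(X, O) = 2*X/3 (w(X, O) = (2*X)/3 = (2*X)*(⅓) = 2*X/3)
x(V) = -7 + 2*V² (x(V) = -7 + V*(V + V) = -7 + V*(2*V) = -7 + 2*V²)
U = -86 (U = ((⅔)*6)*(-24) + 10 = 4*(-24) + 10 = -96 + 10 = -86)
U - x(L(0)) = -86 - (-7 + 2*0²) = -86 - (-7 + 2*0) = -86 - (-7 + 0) = -86 - 1*(-7) = -86 + 7 = -79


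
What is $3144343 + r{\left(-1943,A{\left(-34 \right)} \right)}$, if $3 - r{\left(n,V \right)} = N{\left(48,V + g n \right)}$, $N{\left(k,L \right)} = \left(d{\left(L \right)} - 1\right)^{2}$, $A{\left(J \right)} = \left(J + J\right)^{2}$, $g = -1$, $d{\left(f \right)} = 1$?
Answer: $3144346$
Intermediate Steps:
$A{\left(J \right)} = 4 J^{2}$ ($A{\left(J \right)} = \left(2 J\right)^{2} = 4 J^{2}$)
$N{\left(k,L \right)} = 0$ ($N{\left(k,L \right)} = \left(1 - 1\right)^{2} = 0^{2} = 0$)
$r{\left(n,V \right)} = 3$ ($r{\left(n,V \right)} = 3 - 0 = 3 + 0 = 3$)
$3144343 + r{\left(-1943,A{\left(-34 \right)} \right)} = 3144343 + 3 = 3144346$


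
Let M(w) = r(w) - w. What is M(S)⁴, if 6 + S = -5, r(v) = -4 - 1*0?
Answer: 2401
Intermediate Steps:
r(v) = -4 (r(v) = -4 + 0 = -4)
S = -11 (S = -6 - 5 = -11)
M(w) = -4 - w
M(S)⁴ = (-4 - 1*(-11))⁴ = (-4 + 11)⁴ = 7⁴ = 2401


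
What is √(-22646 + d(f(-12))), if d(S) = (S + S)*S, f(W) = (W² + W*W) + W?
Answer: √129706 ≈ 360.15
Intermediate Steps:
f(W) = W + 2*W² (f(W) = (W² + W²) + W = 2*W² + W = W + 2*W²)
d(S) = 2*S² (d(S) = (2*S)*S = 2*S²)
√(-22646 + d(f(-12))) = √(-22646 + 2*(-12*(1 + 2*(-12)))²) = √(-22646 + 2*(-12*(1 - 24))²) = √(-22646 + 2*(-12*(-23))²) = √(-22646 + 2*276²) = √(-22646 + 2*76176) = √(-22646 + 152352) = √129706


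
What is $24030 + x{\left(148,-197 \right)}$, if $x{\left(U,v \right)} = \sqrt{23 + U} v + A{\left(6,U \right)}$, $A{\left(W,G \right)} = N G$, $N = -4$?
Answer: $23438 - 591 \sqrt{19} \approx 20862.0$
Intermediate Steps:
$A{\left(W,G \right)} = - 4 G$
$x{\left(U,v \right)} = - 4 U + v \sqrt{23 + U}$ ($x{\left(U,v \right)} = \sqrt{23 + U} v - 4 U = v \sqrt{23 + U} - 4 U = - 4 U + v \sqrt{23 + U}$)
$24030 + x{\left(148,-197 \right)} = 24030 - \left(592 + 197 \sqrt{23 + 148}\right) = 24030 - \left(592 + 197 \sqrt{171}\right) = 24030 - \left(592 + 197 \cdot 3 \sqrt{19}\right) = 24030 - \left(592 + 591 \sqrt{19}\right) = 23438 - 591 \sqrt{19}$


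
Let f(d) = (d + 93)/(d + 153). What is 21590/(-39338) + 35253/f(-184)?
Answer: 97258582/8099 ≈ 12009.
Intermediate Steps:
f(d) = (93 + d)/(153 + d)
21590/(-39338) + 35253/f(-184) = 21590/(-39338) + 35253/(((93 - 184)/(153 - 184))) = 21590*(-1/39338) + 35253/((-91/(-31))) = -635/1157 + 35253/((-1/31*(-91))) = -635/1157 + 35253/(91/31) = -635/1157 + 35253*(31/91) = -635/1157 + 1092843/91 = 97258582/8099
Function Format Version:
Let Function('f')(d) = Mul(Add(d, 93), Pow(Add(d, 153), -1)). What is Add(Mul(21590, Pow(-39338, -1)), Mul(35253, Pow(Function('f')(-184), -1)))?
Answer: Rational(97258582, 8099) ≈ 12009.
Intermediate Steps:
Function('f')(d) = Mul(Pow(Add(153, d), -1), Add(93, d)) (Function('f')(d) = Mul(Add(93, d), Pow(Add(153, d), -1)) = Mul(Pow(Add(153, d), -1), Add(93, d)))
Add(Mul(21590, Pow(-39338, -1)), Mul(35253, Pow(Function('f')(-184), -1))) = Add(Mul(21590, Pow(-39338, -1)), Mul(35253, Pow(Mul(Pow(Add(153, -184), -1), Add(93, -184)), -1))) = Add(Mul(21590, Rational(-1, 39338)), Mul(35253, Pow(Mul(Pow(-31, -1), -91), -1))) = Add(Rational(-635, 1157), Mul(35253, Pow(Mul(Rational(-1, 31), -91), -1))) = Add(Rational(-635, 1157), Mul(35253, Pow(Rational(91, 31), -1))) = Add(Rational(-635, 1157), Mul(35253, Rational(31, 91))) = Add(Rational(-635, 1157), Rational(1092843, 91)) = Rational(97258582, 8099)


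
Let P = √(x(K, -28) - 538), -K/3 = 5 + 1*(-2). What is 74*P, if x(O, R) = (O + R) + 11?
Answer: 148*I*√141 ≈ 1757.4*I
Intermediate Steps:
K = -9 (K = -3*(5 + 1*(-2)) = -3*(5 - 2) = -3*3 = -9)
x(O, R) = 11 + O + R
P = 2*I*√141 (P = √((11 - 9 - 28) - 538) = √(-26 - 538) = √(-564) = 2*I*√141 ≈ 23.749*I)
74*P = 74*(2*I*√141) = 148*I*√141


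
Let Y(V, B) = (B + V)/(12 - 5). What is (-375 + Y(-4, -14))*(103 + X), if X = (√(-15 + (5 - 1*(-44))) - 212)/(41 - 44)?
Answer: -459001/7 + 881*√34/7 ≈ -64838.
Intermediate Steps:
X = 212/3 - √34/3 (X = (√(-15 + (5 + 44)) - 212)/(-3) = (√(-15 + 49) - 212)*(-⅓) = (√34 - 212)*(-⅓) = (-212 + √34)*(-⅓) = 212/3 - √34/3 ≈ 68.723)
Y(V, B) = B/7 + V/7 (Y(V, B) = (B + V)/7 = (B + V)*(⅐) = B/7 + V/7)
(-375 + Y(-4, -14))*(103 + X) = (-375 + ((⅐)*(-14) + (⅐)*(-4)))*(103 + (212/3 - √34/3)) = (-375 + (-2 - 4/7))*(521/3 - √34/3) = (-375 - 18/7)*(521/3 - √34/3) = -2643*(521/3 - √34/3)/7 = -459001/7 + 881*√34/7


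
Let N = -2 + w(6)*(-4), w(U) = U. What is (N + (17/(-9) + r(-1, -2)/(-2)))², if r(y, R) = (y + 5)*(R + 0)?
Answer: 46225/81 ≈ 570.68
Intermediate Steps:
r(y, R) = R*(5 + y) (r(y, R) = (5 + y)*R = R*(5 + y))
N = -26 (N = -2 + 6*(-4) = -2 - 24 = -26)
(N + (17/(-9) + r(-1, -2)/(-2)))² = (-26 + (17/(-9) - 2*(5 - 1)/(-2)))² = (-26 + (17*(-⅑) - 2*4*(-½)))² = (-26 + (-17/9 - 8*(-½)))² = (-26 + (-17/9 + 4))² = (-26 + 19/9)² = (-215/9)² = 46225/81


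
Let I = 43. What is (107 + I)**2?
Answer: 22500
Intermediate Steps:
(107 + I)**2 = (107 + 43)**2 = 150**2 = 22500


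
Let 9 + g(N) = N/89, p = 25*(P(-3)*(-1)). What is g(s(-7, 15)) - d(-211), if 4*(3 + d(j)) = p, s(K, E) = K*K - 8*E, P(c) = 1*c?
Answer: -9095/356 ≈ -25.548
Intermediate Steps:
P(c) = c
s(K, E) = K**2 - 8*E
p = 75 (p = 25*(-3*(-1)) = 25*3 = 75)
d(j) = 63/4 (d(j) = -3 + (1/4)*75 = -3 + 75/4 = 63/4)
g(N) = -9 + N/89
g(s(-7, 15)) - d(-211) = (-9 + ((-7)**2 - 8*15)/89) - 1*63/4 = (-9 + (49 - 120)/89) - 63/4 = (-9 + (1/89)*(-71)) - 63/4 = (-9 - 71/89) - 63/4 = -872/89 - 63/4 = -9095/356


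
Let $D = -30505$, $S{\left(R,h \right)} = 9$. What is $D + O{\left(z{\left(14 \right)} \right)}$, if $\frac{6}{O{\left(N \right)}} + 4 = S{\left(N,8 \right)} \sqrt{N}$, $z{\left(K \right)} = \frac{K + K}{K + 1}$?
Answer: $- \frac{5155315}{169} + \frac{9 \sqrt{105}}{169} \approx -30504.0$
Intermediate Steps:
$z{\left(K \right)} = \frac{2 K}{1 + K}$
$O{\left(N \right)} = \frac{6}{-4 + 9 \sqrt{N}}$
$D + O{\left(z{\left(14 \right)} \right)} = -30505 + \frac{6}{-4 + 9 \sqrt{2 \cdot 14 \frac{1}{1 + 14}}} = -30505 + \frac{6}{-4 + 9 \sqrt{2 \cdot 14 \cdot \frac{1}{15}}} = -30505 + \frac{6}{-4 + 9 \sqrt{\frac{28}{15}}} = -30505 + \frac{6}{-4 + 9 \frac{2 \sqrt{105}}{15}} = -30505 + \frac{6}{-4 + \frac{6 \sqrt{105}}{5}}$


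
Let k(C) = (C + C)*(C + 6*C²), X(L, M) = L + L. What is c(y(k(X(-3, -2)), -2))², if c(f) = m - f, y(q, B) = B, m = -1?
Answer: 1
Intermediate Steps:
X(L, M) = 2*L
k(C) = 2*C*(C + 6*C²) (k(C) = (2*C)*(C + 6*C²) = 2*C*(C + 6*C²))
c(f) = -1 - f
c(y(k(X(-3, -2)), -2))² = (-1 - 1*(-2))² = (-1 + 2)² = 1² = 1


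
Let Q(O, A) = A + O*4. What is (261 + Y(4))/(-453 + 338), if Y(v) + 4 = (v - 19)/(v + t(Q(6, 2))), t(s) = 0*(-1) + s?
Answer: -513/230 ≈ -2.2304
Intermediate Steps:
Q(O, A) = A + 4*O
t(s) = s (t(s) = 0 + s = s)
Y(v) = -4 + (-19 + v)/(26 + v) (Y(v) = -4 + (v - 19)/(v + (2 + 4*6)) = -4 + (-19 + v)/(v + (2 + 24)) = -4 + (-19 + v)/(v + 26) = -4 + (-19 + v)/(26 + v))
(261 + Y(4))/(-453 + 338) = (261 + 3*(-41 - 1*4)/(26 + 4))/(-453 + 338) = (261 + 3*(-41 - 4)/30)/(-115) = (261 + 3*(1/30)*(-45))*(-1/115) = (261 - 9/2)*(-1/115) = (513/2)*(-1/115) = -513/230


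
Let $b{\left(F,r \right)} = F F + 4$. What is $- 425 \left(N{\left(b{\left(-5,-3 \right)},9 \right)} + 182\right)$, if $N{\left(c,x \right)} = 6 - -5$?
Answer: $-82025$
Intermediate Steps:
$b{\left(F,r \right)} = 4 + F^{2}$ ($b{\left(F,r \right)} = F^{2} + 4 = 4 + F^{2}$)
$N{\left(c,x \right)} = 11$ ($N{\left(c,x \right)} = 6 + 5 = 11$)
$- 425 \left(N{\left(b{\left(-5,-3 \right)},9 \right)} + 182\right) = - 425 \left(11 + 182\right) = \left(-425\right) 193 = -82025$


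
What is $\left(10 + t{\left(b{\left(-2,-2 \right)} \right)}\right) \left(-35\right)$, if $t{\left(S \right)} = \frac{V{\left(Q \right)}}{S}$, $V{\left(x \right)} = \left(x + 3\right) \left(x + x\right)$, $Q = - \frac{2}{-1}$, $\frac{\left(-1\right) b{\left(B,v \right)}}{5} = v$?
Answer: $-420$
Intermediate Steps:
$b{\left(B,v \right)} = - 5 v$
$Q = 2$ ($Q = \left(-2\right) \left(-1\right) = 2$)
$V{\left(x \right)} = 2 x \left(3 + x\right)$ ($V{\left(x \right)} = \left(3 + x\right) 2 x = 2 x \left(3 + x\right)$)
$t{\left(S \right)} = \frac{20}{S}$ ($t{\left(S \right)} = \frac{2 \cdot 2 \left(3 + 2\right)}{S} = \frac{2 \cdot 2 \cdot 5}{S} = \frac{20}{S}$)
$\left(10 + t{\left(b{\left(-2,-2 \right)} \right)}\right) \left(-35\right) = \left(10 + \frac{20}{\left(-5\right) \left(-2\right)}\right) \left(-35\right) = \left(10 + \frac{20}{10}\right) \left(-35\right) = \left(10 + 20 \cdot \frac{1}{10}\right) \left(-35\right) = \left(10 + 2\right) \left(-35\right) = 12 \left(-35\right) = -420$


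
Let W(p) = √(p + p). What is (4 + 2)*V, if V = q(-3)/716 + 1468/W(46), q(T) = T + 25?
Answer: 33/179 + 4404*√23/23 ≈ 918.48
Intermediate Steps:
W(p) = √2*√p (W(p) = √(2*p) = √2*√p)
q(T) = 25 + T
V = 11/358 + 734*√23/23 (V = (25 - 3)/716 + 1468/((√2*√46)) = 22*(1/716) + 1468/((2*√23)) = 11/358 + 1468*(√23/46) = 11/358 + 734*√23/23 ≈ 153.08)
(4 + 2)*V = (4 + 2)*(11/358 + 734*√23/23) = 6*(11/358 + 734*√23/23) = 33/179 + 4404*√23/23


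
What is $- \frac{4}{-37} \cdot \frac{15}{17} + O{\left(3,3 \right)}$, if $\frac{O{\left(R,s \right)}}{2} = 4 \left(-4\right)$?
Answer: $- \frac{20068}{629} \approx -31.905$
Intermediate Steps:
$O{\left(R,s \right)} = -32$ ($O{\left(R,s \right)} = 2 \cdot 4 \left(-4\right) = 2 \left(-16\right) = -32$)
$- \frac{4}{-37} \cdot \frac{15}{17} + O{\left(3,3 \right)} = - \frac{4}{-37} \cdot \frac{15}{17} - 32 = \left(-4\right) \left(- \frac{1}{37}\right) 15 \cdot \frac{1}{17} - 32 = \frac{4}{37} \cdot \frac{15}{17} - 32 = \frac{60}{629} - 32 = - \frac{20068}{629}$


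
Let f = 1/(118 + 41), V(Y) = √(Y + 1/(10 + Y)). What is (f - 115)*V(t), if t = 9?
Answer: -36568*√817/3021 ≈ -345.99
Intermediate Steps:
f = 1/159 ≈ 0.0062893
(f - 115)*V(t) = (1/159 - 115)*√((1 + 9*(10 + 9))/(10 + 9)) = -18284*√19*√(1 + 9*19)/19/159 = -18284*√19*√(1 + 171)/19/159 = -18284*2*√817/19/159 = -36568*√817/3021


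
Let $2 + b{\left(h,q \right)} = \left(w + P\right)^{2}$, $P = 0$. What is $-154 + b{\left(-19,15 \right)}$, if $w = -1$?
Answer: $-155$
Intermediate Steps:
$b{\left(h,q \right)} = -1$ ($b{\left(h,q \right)} = -2 + \left(-1 + 0\right)^{2} = -2 + \left(-1\right)^{2} = -2 + 1 = -1$)
$-154 + b{\left(-19,15 \right)} = -154 - 1 = -155$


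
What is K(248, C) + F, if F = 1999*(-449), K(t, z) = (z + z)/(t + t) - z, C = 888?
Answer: -27851498/31 ≈ -8.9844e+5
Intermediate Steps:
K(t, z) = -z + z/t (K(t, z) = (2*z)/((2*t)) - z = (2*z)*(1/(2*t)) - z = z/t - z = -z + z/t)
F = -897551
K(248, C) + F = (-1*888 + 888/248) - 897551 = (-888 + 888*(1/248)) - 897551 = (-888 + 111/31) - 897551 = -27417/31 - 897551 = -27851498/31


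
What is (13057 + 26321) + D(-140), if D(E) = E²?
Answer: 58978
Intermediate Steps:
(13057 + 26321) + D(-140) = (13057 + 26321) + (-140)² = 39378 + 19600 = 58978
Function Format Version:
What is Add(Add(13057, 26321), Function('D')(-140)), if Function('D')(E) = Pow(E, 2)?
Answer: 58978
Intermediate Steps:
Add(Add(13057, 26321), Function('D')(-140)) = Add(Add(13057, 26321), Pow(-140, 2)) = Add(39378, 19600) = 58978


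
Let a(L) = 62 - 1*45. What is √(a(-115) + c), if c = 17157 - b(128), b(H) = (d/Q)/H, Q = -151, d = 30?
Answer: √25061402201/1208 ≈ 131.05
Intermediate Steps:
a(L) = 17 (a(L) = 62 - 45 = 17)
b(H) = -30/(151*H) (b(H) = (30/(-151))/H = (30*(-1/151))/H = -30/(151*H))
c = 165805263/9664 (c = 17157 - (-30)/(151*128) = 17157 - 1*(-15/9664) = 17157 + 15/9664 = 165805263/9664 ≈ 17157.)
√(a(-115) + c) = √(17 + 165805263/9664) = √(165969551/9664) = √25061402201/1208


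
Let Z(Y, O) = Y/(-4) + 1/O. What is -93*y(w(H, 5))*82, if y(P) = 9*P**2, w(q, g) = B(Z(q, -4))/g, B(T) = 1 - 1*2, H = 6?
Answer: -68634/25 ≈ -2745.4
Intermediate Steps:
Z(Y, O) = 1/O - Y/4 (Z(Y, O) = Y*(-1/4) + 1/O = -Y/4 + 1/O = 1/O - Y/4)
B(T) = -1 (B(T) = 1 - 2 = -1)
w(q, g) = -1/g
-93*y(w(H, 5))*82 = -837*(-1/5)**2*82 = -837/25*82 = -68634/25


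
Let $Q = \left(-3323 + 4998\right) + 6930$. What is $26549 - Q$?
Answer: $17944$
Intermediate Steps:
$Q = 8605$ ($Q = 1675 + 6930 = 8605$)
$26549 - Q = 26549 - 8605 = 17944$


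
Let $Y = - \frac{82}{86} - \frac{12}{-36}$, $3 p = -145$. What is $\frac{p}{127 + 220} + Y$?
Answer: $- \frac{33995}{44763} \approx -0.75944$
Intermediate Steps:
$p = - \frac{145}{3}$ ($p = \frac{1}{3} \left(-145\right) = - \frac{145}{3} \approx -48.333$)
$Y = - \frac{80}{129}$ ($Y = \left(-82\right) \frac{1}{86} - - \frac{1}{3} = - \frac{41}{43} + \frac{1}{3} = - \frac{80}{129} \approx -0.62016$)
$\frac{p}{127 + 220} + Y = - \frac{145}{3 \left(127 + 220\right)} - \frac{80}{129} = - \frac{145}{3 \cdot 347} - \frac{80}{129} = \left(- \frac{145}{3}\right) \frac{1}{347} - \frac{80}{129} = - \frac{145}{1041} - \frac{80}{129} = - \frac{33995}{44763}$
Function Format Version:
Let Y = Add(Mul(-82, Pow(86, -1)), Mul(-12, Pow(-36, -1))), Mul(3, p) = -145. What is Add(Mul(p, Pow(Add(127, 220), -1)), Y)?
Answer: Rational(-33995, 44763) ≈ -0.75944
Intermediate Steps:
p = Rational(-145, 3) (p = Mul(Rational(1, 3), -145) = Rational(-145, 3) ≈ -48.333)
Y = Rational(-80, 129) (Y = Add(Mul(-82, Rational(1, 86)), Mul(-12, Rational(-1, 36))) = Add(Rational(-41, 43), Rational(1, 3)) = Rational(-80, 129) ≈ -0.62016)
Add(Mul(p, Pow(Add(127, 220), -1)), Y) = Add(Mul(Rational(-145, 3), Pow(Add(127, 220), -1)), Rational(-80, 129)) = Add(Mul(Rational(-145, 3), Pow(347, -1)), Rational(-80, 129)) = Add(Mul(Rational(-145, 3), Rational(1, 347)), Rational(-80, 129)) = Add(Rational(-145, 1041), Rational(-80, 129)) = Rational(-33995, 44763)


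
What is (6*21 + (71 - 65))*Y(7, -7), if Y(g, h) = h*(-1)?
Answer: 924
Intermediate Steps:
Y(g, h) = -h
(6*21 + (71 - 65))*Y(7, -7) = (6*21 + (71 - 65))*(-1*(-7)) = (126 + 6)*7 = 132*7 = 924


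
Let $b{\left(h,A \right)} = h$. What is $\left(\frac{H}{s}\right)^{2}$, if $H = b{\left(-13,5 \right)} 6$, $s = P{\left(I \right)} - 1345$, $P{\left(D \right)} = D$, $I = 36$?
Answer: $\frac{6084}{1713481} \approx 0.0035507$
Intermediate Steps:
$s = -1309$ ($s = 36 - 1345 = -1309$)
$H = -78$ ($H = \left(-13\right) 6 = -78$)
$\left(\frac{H}{s}\right)^{2} = \left(- \frac{78}{-1309}\right)^{2} = \left(\left(-78\right) \left(- \frac{1}{1309}\right)\right)^{2} = \left(\frac{78}{1309}\right)^{2} = \frac{6084}{1713481}$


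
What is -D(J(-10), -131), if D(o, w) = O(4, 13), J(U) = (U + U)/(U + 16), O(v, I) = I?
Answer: -13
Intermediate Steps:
J(U) = 2*U/(16 + U) (J(U) = (2*U)/(16 + U) = 2*U/(16 + U))
D(o, w) = 13
-D(J(-10), -131) = -1*13 = -13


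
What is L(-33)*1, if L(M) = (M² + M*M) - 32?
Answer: 2146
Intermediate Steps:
L(M) = -32 + 2*M² (L(M) = (M² + M²) - 32 = 2*M² - 32 = -32 + 2*M²)
L(-33)*1 = (-32 + 2*(-33)²)*1 = (-32 + 2*1089)*1 = (-32 + 2178)*1 = 2146*1 = 2146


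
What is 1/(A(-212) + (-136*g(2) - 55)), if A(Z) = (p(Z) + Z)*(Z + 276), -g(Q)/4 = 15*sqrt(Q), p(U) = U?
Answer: -27191/606179281 - 8160*sqrt(2)/606179281 ≈ -6.3894e-5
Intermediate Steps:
g(Q) = -60*sqrt(Q)
A(Z) = 2*Z*(276 + Z) (A(Z) = (Z + Z)*(Z + 276) = (2*Z)*(276 + Z) = 2*Z*(276 + Z))
1/(A(-212) + (-136*g(2) - 55)) = 1/(2*(-212)*(276 - 212) + (-(-8160)*sqrt(2) - 55)) = 1/(2*(-212)*64 + (8160*sqrt(2) - 55)) = 1/(-27136 + (-55 + 8160*sqrt(2))) = 1/(-27191 + 8160*sqrt(2))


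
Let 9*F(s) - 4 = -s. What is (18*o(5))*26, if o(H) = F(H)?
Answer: -52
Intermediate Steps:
F(s) = 4/9 - s/9 (F(s) = 4/9 + (-s)/9 = 4/9 - s/9)
o(H) = 4/9 - H/9
(18*o(5))*26 = (18*(4/9 - 1/9*5))*26 = (18*(4/9 - 5/9))*26 = (18*(-1/9))*26 = -2*26 = -52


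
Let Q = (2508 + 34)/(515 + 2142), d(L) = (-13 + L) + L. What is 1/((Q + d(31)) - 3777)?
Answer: -2657/9902754 ≈ -0.00026831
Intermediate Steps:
d(L) = -13 + 2*L
Q = 2542/2657 ≈ 0.95672
1/((Q + d(31)) - 3777) = 1/((2542/2657 + (-13 + 2*31)) - 3777) = 1/((2542/2657 + (-13 + 62)) - 3777) = 1/((2542/2657 + 49) - 3777) = 1/(132735/2657 - 3777) = 1/(-9902754/2657) = -2657/9902754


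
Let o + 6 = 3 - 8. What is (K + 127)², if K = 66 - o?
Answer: 41616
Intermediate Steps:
o = -11 (o = -6 + (3 - 8) = -6 - 5 = -11)
K = 77 (K = 66 - 1*(-11) = 66 + 11 = 77)
(K + 127)² = (77 + 127)² = 204² = 41616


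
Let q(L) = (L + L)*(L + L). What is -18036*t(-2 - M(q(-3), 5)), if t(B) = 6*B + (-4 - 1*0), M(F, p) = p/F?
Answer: 303606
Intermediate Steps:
q(L) = 4*L² (q(L) = (2*L)*(2*L) = 4*L²)
t(B) = -4 + 6*B (t(B) = 6*B + (-4 + 0) = 6*B - 4 = -4 + 6*B)
-18036*t(-2 - M(q(-3), 5)) = -18036*(-4 + 6*(-2 - 5/(4*(-3)²))) = -18036*(-4 + 6*(-2 - 5/(4*9))) = -18036*(-4 + 6*(-2 - 5/36)) = -18036*(-4 + 6*(-77/36)) = -18036*(-4 - 77/6) = -18036*(-101/6) = 303606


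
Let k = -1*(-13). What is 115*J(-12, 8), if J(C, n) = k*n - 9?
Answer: 10925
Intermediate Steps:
k = 13
J(C, n) = -9 + 13*n (J(C, n) = 13*n - 9 = -9 + 13*n)
115*J(-12, 8) = 115*(-9 + 13*8) = 115*(-9 + 104) = 115*95 = 10925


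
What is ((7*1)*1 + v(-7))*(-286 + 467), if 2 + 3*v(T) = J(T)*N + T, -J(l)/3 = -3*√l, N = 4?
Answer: 724 + 2172*I*√7 ≈ 724.0 + 5746.6*I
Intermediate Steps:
J(l) = 9*√l (J(l) = -(-9)*√l = 9*√l)
v(T) = -⅔ + 12*√T + T/3 (v(T) = -⅔ + ((9*√T)*4 + T)/3 = -⅔ + (36*√T + T)/3 = -⅔ + (T + 36*√T)/3 = -⅔ + (12*√T + T/3) = -⅔ + 12*√T + T/3)
((7*1)*1 + v(-7))*(-286 + 467) = ((7*1)*1 + (-⅔ + 12*√(-7) + (⅓)*(-7)))*(-286 + 467) = (7*1 + (-⅔ + 12*(I*√7) - 7/3))*181 = (7 + (-⅔ + 12*I*√7 - 7/3))*181 = (7 + (-3 + 12*I*√7))*181 = (4 + 12*I*√7)*181 = 724 + 2172*I*√7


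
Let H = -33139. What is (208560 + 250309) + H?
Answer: 425730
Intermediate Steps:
(208560 + 250309) + H = (208560 + 250309) - 33139 = 458869 - 33139 = 425730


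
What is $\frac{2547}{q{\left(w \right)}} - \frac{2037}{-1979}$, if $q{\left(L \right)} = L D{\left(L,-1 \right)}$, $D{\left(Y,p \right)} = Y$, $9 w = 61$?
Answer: $\frac{415861230}{7363859} \approx 56.473$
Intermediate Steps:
$w = \frac{61}{9}$ ($w = \frac{1}{9} \cdot 61 = \frac{61}{9} \approx 6.7778$)
$q{\left(L \right)} = L^{2}$ ($q{\left(L \right)} = L L = L^{2}$)
$\frac{2547}{q{\left(w \right)}} - \frac{2037}{-1979} = \frac{2547}{\left(\frac{61}{9}\right)^{2}} - \frac{2037}{-1979} = \frac{2547}{\frac{3721}{81}} - - \frac{2037}{1979} = 2547 \cdot \frac{81}{3721} + \frac{2037}{1979} = \frac{206307}{3721} + \frac{2037}{1979} = \frac{415861230}{7363859}$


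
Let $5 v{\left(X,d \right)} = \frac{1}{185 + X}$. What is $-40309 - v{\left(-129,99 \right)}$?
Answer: $- \frac{11286521}{280} \approx -40309.0$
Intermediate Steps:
$v{\left(X,d \right)} = \frac{1}{5 \left(185 + X\right)}$
$-40309 - v{\left(-129,99 \right)} = -40309 - \frac{1}{5 \left(185 - 129\right)} = -40309 - \frac{1}{5 \cdot 56} = -40309 - \frac{1}{5} \cdot \frac{1}{56} = -40309 - \frac{1}{280} = - \frac{11286521}{280}$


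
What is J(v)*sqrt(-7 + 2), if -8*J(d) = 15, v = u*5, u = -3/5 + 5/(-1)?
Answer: -15*I*sqrt(5)/8 ≈ -4.1926*I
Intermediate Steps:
u = -28/5 (u = -3*1/5 + 5*(-1) = -3/5 - 5 = -28/5 ≈ -5.6000)
v = -28 (v = -28/5*5 = -28)
J(d) = -15/8 (J(d) = -1/8*15 = -15/8)
J(v)*sqrt(-7 + 2) = -15*sqrt(-7 + 2)/8 = -15*I*sqrt(5)/8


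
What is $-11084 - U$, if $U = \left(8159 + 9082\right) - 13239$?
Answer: $-15086$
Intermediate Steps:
$U = 4002$ ($U = 17241 - 13239 = 4002$)
$-11084 - U = -11084 - 4002 = -15086$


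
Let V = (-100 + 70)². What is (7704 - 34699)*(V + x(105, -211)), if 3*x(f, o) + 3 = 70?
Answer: -74695165/3 ≈ -2.4898e+7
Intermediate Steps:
x(f, o) = 67/3 (x(f, o) = -1 + (⅓)*70 = -1 + 70/3 = 67/3)
V = 900 (V = (-30)² = 900)
(7704 - 34699)*(V + x(105, -211)) = (7704 - 34699)*(900 + 67/3) = -26995*2767/3 = -74695165/3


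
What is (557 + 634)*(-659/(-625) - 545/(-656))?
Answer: 920558439/410000 ≈ 2245.3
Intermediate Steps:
(557 + 634)*(-659/(-625) - 545/(-656)) = 1191*(-659*(-1/625) - 545*(-1/656)) = 1191*(659/625 + 545/656) = 1191*(772929/410000) = 920558439/410000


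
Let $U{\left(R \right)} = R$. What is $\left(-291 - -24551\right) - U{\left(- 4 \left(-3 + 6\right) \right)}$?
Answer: $24272$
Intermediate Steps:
$\left(-291 - -24551\right) - U{\left(- 4 \left(-3 + 6\right) \right)} = \left(-291 - -24551\right) - - 4 \left(-3 + 6\right) = \left(-291 + 24551\right) - \left(-4\right) 3 = 24260 - -12 = 24260 + 12 = 24272$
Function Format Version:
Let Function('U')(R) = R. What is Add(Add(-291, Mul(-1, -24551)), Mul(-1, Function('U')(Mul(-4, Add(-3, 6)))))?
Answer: 24272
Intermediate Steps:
Add(Add(-291, Mul(-1, -24551)), Mul(-1, Function('U')(Mul(-4, Add(-3, 6))))) = Add(Add(-291, Mul(-1, -24551)), Mul(-1, Mul(-4, Add(-3, 6)))) = Add(Add(-291, 24551), Mul(-1, Mul(-4, 3))) = Add(24260, Mul(-1, -12)) = Add(24260, 12) = 24272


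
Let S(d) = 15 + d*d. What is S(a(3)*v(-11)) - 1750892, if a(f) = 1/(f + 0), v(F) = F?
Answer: -15757772/9 ≈ -1.7509e+6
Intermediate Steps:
a(f) = 1/f
S(d) = 15 + d**2
S(a(3)*v(-11)) - 1750892 = (15 + (-11/3)**2) - 1750892 = (15 + 121/9) - 1750892 = 256/9 - 1750892 = -15757772/9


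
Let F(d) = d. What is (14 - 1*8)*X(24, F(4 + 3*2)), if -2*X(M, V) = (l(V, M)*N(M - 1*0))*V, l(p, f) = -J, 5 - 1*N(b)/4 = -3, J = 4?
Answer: 3840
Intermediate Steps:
N(b) = 32 (N(b) = 20 - 4*(-3) = 20 + 12 = 32)
l(p, f) = -4 (l(p, f) = -1*4 = -4)
X(M, V) = 64*V (X(M, V) = -(-4*32)*V/2 = -(-64)*V = 64*V)
(14 - 1*8)*X(24, F(4 + 3*2)) = (14 - 1*8)*(64*(4 + 3*2)) = (14 - 8)*(64*(4 + 6)) = 6*(64*10) = 6*640 = 3840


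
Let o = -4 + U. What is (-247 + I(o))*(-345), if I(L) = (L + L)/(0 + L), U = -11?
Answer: 84525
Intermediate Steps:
o = -15 (o = -4 - 11 = -15)
I(L) = 2 (I(L) = (2*L)/L = 2)
(-247 + I(o))*(-345) = (-247 + 2)*(-345) = -245*(-345) = 84525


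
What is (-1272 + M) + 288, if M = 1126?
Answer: 142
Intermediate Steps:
(-1272 + M) + 288 = (-1272 + 1126) + 288 = -146 + 288 = 142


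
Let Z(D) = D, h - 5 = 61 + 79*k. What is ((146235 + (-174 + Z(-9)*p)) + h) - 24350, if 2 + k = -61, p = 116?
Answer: 115756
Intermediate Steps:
k = -63 (k = -2 - 61 = -63)
h = -4911 (h = 5 + (61 + 79*(-63)) = 5 + (61 - 4977) = 5 - 4916 = -4911)
((146235 + (-174 + Z(-9)*p)) + h) - 24350 = ((146235 + (-174 - 9*116)) - 4911) - 24350 = ((146235 + (-174 - 1044)) - 4911) - 24350 = ((146235 - 1218) - 4911) - 24350 = (145017 - 4911) - 24350 = 140106 - 24350 = 115756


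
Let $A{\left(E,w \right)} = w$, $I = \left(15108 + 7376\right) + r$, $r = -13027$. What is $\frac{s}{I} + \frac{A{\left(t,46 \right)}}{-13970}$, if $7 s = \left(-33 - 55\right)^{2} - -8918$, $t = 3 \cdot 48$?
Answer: $\frac{114861493}{462400015} \approx 0.2484$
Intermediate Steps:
$t = 144$
$I = 9457$ ($I = \left(15108 + 7376\right) - 13027 = 22484 - 13027 = 9457$)
$s = \frac{16662}{7}$ ($s = \frac{\left(-33 - 55\right)^{2} - -8918}{7} = \frac{\left(-88\right)^{2} + 8918}{7} = \frac{7744 + 8918}{7} = \frac{1}{7} \cdot 16662 = \frac{16662}{7} \approx 2380.3$)
$\frac{s}{I} + \frac{A{\left(t,46 \right)}}{-13970} = \frac{16662}{7 \cdot 9457} + \frac{46}{-13970} = \frac{16662}{7} \cdot \frac{1}{9457} + 46 \left(- \frac{1}{13970}\right) = \frac{16662}{66199} - \frac{23}{6985} = \frac{114861493}{462400015}$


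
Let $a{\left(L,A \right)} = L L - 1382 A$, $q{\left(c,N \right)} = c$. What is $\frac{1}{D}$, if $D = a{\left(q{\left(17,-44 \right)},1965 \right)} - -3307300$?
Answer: $\frac{1}{591959} \approx 1.6893 \cdot 10^{-6}$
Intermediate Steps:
$a{\left(L,A \right)} = L^{2} - 1382 A$
$D = 591959$ ($D = \left(17^{2} - 2715630\right) - -3307300 = \left(289 - 2715630\right) + 3307300 = -2715341 + 3307300 = 591959$)
$\frac{1}{D} = \frac{1}{591959}$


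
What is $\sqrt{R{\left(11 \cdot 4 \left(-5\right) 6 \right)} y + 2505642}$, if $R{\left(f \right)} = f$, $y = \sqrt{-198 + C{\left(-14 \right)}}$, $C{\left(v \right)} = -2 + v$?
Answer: $\sqrt{2505642 - 1320 i \sqrt{214}} \approx 1582.9 - 6.099 i$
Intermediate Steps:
$y = i \sqrt{214}$ ($y = \sqrt{-198 - 16} = \sqrt{-214} = i \sqrt{214} \approx 14.629 i$)
$\sqrt{R{\left(11 \cdot 4 \left(-5\right) 6 \right)} y + 2505642} = \sqrt{11 \cdot 4 \left(-5\right) 6 i \sqrt{214} + 2505642} = \sqrt{11 \left(\left(-20\right) 6\right) i \sqrt{214} + 2505642} = \sqrt{11 \left(-120\right) i \sqrt{214} + 2505642} = \sqrt{- 1320 i \sqrt{214} + 2505642} = \sqrt{2505642 - 1320 i \sqrt{214}}$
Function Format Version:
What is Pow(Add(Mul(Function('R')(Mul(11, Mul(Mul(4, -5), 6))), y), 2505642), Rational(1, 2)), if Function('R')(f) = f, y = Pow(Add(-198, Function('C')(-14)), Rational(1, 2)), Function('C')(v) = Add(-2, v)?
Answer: Pow(Add(2505642, Mul(-1320, I, Pow(214, Rational(1, 2)))), Rational(1, 2)) ≈ Add(1582.9, Mul(-6.099, I))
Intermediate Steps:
y = Mul(I, Pow(214, Rational(1, 2))) (y = Pow(Add(-198, Add(-2, -14)), Rational(1, 2)) = Pow(Add(-198, -16), Rational(1, 2)) = Pow(-214, Rational(1, 2)) = Mul(I, Pow(214, Rational(1, 2))) ≈ Mul(14.629, I))
Pow(Add(Mul(Function('R')(Mul(11, Mul(Mul(4, -5), 6))), y), 2505642), Rational(1, 2)) = Pow(Add(Mul(Mul(11, Mul(Mul(4, -5), 6)), Mul(I, Pow(214, Rational(1, 2)))), 2505642), Rational(1, 2)) = Pow(Add(Mul(Mul(11, Mul(-20, 6)), Mul(I, Pow(214, Rational(1, 2)))), 2505642), Rational(1, 2)) = Pow(Add(Mul(Mul(11, -120), Mul(I, Pow(214, Rational(1, 2)))), 2505642), Rational(1, 2)) = Pow(Add(Mul(-1320, Mul(I, Pow(214, Rational(1, 2)))), 2505642), Rational(1, 2)) = Pow(Add(Mul(-1320, I, Pow(214, Rational(1, 2))), 2505642), Rational(1, 2)) = Pow(Add(2505642, Mul(-1320, I, Pow(214, Rational(1, 2)))), Rational(1, 2))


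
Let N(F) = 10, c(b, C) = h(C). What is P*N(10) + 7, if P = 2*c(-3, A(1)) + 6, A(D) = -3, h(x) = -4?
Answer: -13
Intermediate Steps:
c(b, C) = -4
P = -2 (P = 2*(-4) + 6 = -8 + 6 = -2)
P*N(10) + 7 = -2*10 + 7 = -20 + 7 = -13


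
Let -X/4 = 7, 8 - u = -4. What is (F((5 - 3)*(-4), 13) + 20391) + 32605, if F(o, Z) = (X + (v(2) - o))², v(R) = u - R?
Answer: 53096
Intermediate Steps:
u = 12 (u = 8 - 1*(-4) = 8 + 4 = 12)
X = -28 (X = -4*7 = -28)
v(R) = 12 - R
F(o, Z) = (-18 - o)² (F(o, Z) = (-28 + ((12 - 1*2) - o))² = (-28 + ((12 - 2) - o))² = (-28 + (10 - o))² = (-18 - o)²)
(F((5 - 3)*(-4), 13) + 20391) + 32605 = ((18 + (5 - 3)*(-4))² + 20391) + 32605 = ((18 + 2*(-4))² + 20391) + 32605 = ((18 - 8)² + 20391) + 32605 = (10² + 20391) + 32605 = (100 + 20391) + 32605 = 20491 + 32605 = 53096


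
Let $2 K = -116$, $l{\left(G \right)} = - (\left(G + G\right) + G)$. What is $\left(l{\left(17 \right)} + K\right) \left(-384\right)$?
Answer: $41856$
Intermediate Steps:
$l{\left(G \right)} = - 3 G$ ($l{\left(G \right)} = - (2 G + G) = - 3 G$)
$K = -58$ ($K = \frac{1}{2} \left(-116\right) = -58$)
$\left(l{\left(17 \right)} + K\right) \left(-384\right) = \left(\left(-3\right) 17 - 58\right) \left(-384\right) = \left(-51 - 58\right) \left(-384\right) = \left(-109\right) \left(-384\right) = 41856$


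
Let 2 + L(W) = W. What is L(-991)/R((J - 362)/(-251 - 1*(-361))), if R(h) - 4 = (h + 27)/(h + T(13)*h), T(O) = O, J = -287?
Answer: -273406/1031 ≈ -265.19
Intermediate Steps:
L(W) = -2 + W
R(h) = 4 + (27 + h)/(14*h) (R(h) = 4 + (h + 27)/(h + 13*h) = 4 + (27 + h)/((14*h)) = 4 + (27 + h)*(1/(14*h)) = 4 + (27 + h)/(14*h))
L(-991)/R((J - 362)/(-251 - 1*(-361))) = (-2 - 991)/((3*(9 + 19*((-287 - 362)/(-251 - 1*(-361))))/(14*(((-287 - 362)/(-251 - 1*(-361))))))) = -993*(-9086/(3*(-251 + 361)*(9 + 19*(-649/(-251 + 361))))) = -993*(-413/(15*(9 + 19*(-649/110)))) = -993*(-413/(15*(9 + 19*(-649*1/110)))) = -993*(-413/(15*(9 + 19*(-59/10)))) = -993*(-413/(15*(9 - 1121/10))) = -993/((3/14)*(-10/59)*(-1031/10)) = -993/3093/826 = -993*826/3093 = -273406/1031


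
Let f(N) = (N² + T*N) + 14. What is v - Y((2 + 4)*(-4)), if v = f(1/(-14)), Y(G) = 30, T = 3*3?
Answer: -3261/196 ≈ -16.638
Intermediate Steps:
T = 9
f(N) = 14 + N² + 9*N (f(N) = (N² + 9*N) + 14 = 14 + N² + 9*N)
v = 2619/196 (v = 14 + (1/(-14))² + 9/(-14) = 14 + (-1/14)² + 9*(-1/14) = 14 + 1/196 - 9/14 = 2619/196 ≈ 13.362)
v - Y((2 + 4)*(-4)) = 2619/196 - 1*30 = 2619/196 - 30 = -3261/196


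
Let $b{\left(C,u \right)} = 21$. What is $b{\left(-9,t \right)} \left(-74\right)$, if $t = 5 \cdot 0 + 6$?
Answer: $-1554$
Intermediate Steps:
$t = 6$ ($t = 0 + 6 = 6$)
$b{\left(-9,t \right)} \left(-74\right) = 21 \left(-74\right) = -1554$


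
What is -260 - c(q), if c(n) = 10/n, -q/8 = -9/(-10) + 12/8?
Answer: -12455/48 ≈ -259.48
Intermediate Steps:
q = -96/5 (q = -8*(-9/(-10) + 12/8) = -8*(-9*(-⅒) + 12*(⅛)) = -8*(9/10 + 3/2) = -8*12/5 = -96/5 ≈ -19.200)
-260 - c(q) = -260 - 10/(-96/5) = -260 - 10*(-5)/96 = -260 - 1*(-25/48) = -260 + 25/48 = -12455/48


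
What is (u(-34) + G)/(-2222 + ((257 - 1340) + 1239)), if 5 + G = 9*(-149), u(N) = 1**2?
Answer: 1345/2066 ≈ 0.65102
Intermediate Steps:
u(N) = 1
G = -1346 (G = -5 + 9*(-149) = -5 - 1341 = -1346)
(u(-34) + G)/(-2222 + ((257 - 1340) + 1239)) = (1 - 1346)/(-2222 + ((257 - 1340) + 1239)) = -1345/(-2222 + (-1083 + 1239)) = -1345/(-2222 + 156) = -1345/(-2066) = -1345*(-1/2066) = 1345/2066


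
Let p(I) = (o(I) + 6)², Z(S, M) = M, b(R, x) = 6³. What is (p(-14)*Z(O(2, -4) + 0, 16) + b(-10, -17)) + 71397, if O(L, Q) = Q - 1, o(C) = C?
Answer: 72637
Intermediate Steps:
O(L, Q) = -1 + Q
b(R, x) = 216
p(I) = (6 + I)² (p(I) = (I + 6)² = (6 + I)²)
(p(-14)*Z(O(2, -4) + 0, 16) + b(-10, -17)) + 71397 = ((6 - 14)²*16 + 216) + 71397 = ((-8)²*16 + 216) + 71397 = (64*16 + 216) + 71397 = (1024 + 216) + 71397 = 1240 + 71397 = 72637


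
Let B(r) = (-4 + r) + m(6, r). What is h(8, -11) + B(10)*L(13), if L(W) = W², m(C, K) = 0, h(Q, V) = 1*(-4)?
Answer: 1010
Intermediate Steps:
h(Q, V) = -4
B(r) = -4 + r (B(r) = (-4 + r) + 0 = -4 + r)
h(8, -11) + B(10)*L(13) = -4 + (-4 + 10)*13² = -4 + 6*169 = -4 + 1014 = 1010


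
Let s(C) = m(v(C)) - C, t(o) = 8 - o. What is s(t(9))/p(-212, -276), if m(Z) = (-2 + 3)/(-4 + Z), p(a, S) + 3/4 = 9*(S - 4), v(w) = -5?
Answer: -32/90747 ≈ -0.00035263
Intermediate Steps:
p(a, S) = -147/4 + 9*S (p(a, S) = -¾ + 9*(S - 4) = -¾ + 9*(-4 + S) = -¾ + (-36 + 9*S) = -147/4 + 9*S)
m(Z) = 1/(-4 + Z)
s(C) = -⅑ - C (s(C) = 1/(-4 - 5) - C = 1/(-9) - C = -⅑ - C)
s(t(9))/p(-212, -276) = (-⅑ - (8 - 1*9))/(-147/4 + 9*(-276)) = (-⅑ - (8 - 9))/(-147/4 - 2484) = (-⅑ - 1*(-1))/(-10083/4) = (-⅑ + 1)*(-4/10083) = (8/9)*(-4/10083) = -32/90747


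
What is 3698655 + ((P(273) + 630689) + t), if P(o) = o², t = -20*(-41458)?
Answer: 5233033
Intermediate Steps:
t = 829160
3698655 + ((P(273) + 630689) + t) = 3698655 + ((273² + 630689) + 829160) = 3698655 + ((74529 + 630689) + 829160) = 3698655 + (705218 + 829160) = 3698655 + 1534378 = 5233033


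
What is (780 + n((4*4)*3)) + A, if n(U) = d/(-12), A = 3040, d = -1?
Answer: 45841/12 ≈ 3820.1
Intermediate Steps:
n(U) = 1/12 (n(U) = -1/(-12) = -1*(-1/12) = 1/12)
(780 + n((4*4)*3)) + A = (780 + 1/12) + 3040 = 9361/12 + 3040 = 45841/12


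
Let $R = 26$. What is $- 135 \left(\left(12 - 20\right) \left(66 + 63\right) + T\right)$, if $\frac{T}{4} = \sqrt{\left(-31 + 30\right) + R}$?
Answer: $136620$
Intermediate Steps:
$T = 20$ ($T = 4 \sqrt{\left(-31 + 30\right) + 26} = 4 \sqrt{-1 + 26} = 4 \sqrt{25} = 4 \cdot 5 = 20$)
$- 135 \left(\left(12 - 20\right) \left(66 + 63\right) + T\right) = - 135 \left(\left(12 - 20\right) \left(66 + 63\right) + 20\right) = - 135 \left(\left(-8\right) 129 + 20\right) = - 135 \left(-1032 + 20\right) = \left(-135\right) \left(-1012\right) = 136620$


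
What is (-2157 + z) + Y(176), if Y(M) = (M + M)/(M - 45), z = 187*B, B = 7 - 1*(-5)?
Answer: 11749/131 ≈ 89.687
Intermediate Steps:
B = 12 (B = 7 + 5 = 12)
z = 2244 (z = 187*12 = 2244)
Y(M) = 2*M/(-45 + M) (Y(M) = (2*M)/(-45 + M) = 2*M/(-45 + M))
(-2157 + z) + Y(176) = (-2157 + 2244) + 2*176/(-45 + 176) = 87 + 2*176/131 = 87 + 2*176*(1/131) = 87 + 352/131 = 11749/131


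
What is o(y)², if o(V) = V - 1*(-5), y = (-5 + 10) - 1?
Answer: 81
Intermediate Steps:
y = 4 (y = 5 - 1 = 4)
o(V) = 5 + V (o(V) = V + 5 = 5 + V)
o(y)² = (5 + 4)² = 9² = 81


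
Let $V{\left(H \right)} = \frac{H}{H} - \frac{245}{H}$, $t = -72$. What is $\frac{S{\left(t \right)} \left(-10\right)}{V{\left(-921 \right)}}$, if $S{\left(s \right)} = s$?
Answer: $\frac{331560}{583} \approx 568.71$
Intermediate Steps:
$V{\left(H \right)} = 1 - \frac{245}{H}$
$\frac{S{\left(t \right)} \left(-10\right)}{V{\left(-921 \right)}} = \frac{\left(-72\right) \left(-10\right)}{\frac{1}{-921} \left(-245 - 921\right)} = \frac{720}{\left(- \frac{1}{921}\right) \left(-1166\right)} = \frac{720}{\frac{1166}{921}} = 720 \cdot \frac{921}{1166} = \frac{331560}{583}$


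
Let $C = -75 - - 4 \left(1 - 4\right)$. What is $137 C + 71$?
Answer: $-11848$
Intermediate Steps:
$C = -87$ ($C = -75 - \left(-4\right) \left(-3\right) = -75 - 12 = -87$)
$137 C + 71 = 137 \left(-87\right) + 71 = -11919 + 71 = -11848$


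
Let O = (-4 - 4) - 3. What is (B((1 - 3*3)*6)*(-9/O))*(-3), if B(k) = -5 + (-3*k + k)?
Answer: -2457/11 ≈ -223.36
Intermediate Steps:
O = -11 (O = -8 - 3 = -11)
B(k) = -5 - 2*k
(B((1 - 3*3)*6)*(-9/O))*(-3) = ((-5 - 2*(1 - 3*3)*6)*(-9/(-11)))*(-3) = ((-5 - 2*(1 - 9)*6)*(-9*(-1/11)))*(-3) = ((-5 - (-16)*6)*(9/11))*(-3) = ((-5 - 2*(-48))*(9/11))*(-3) = ((-5 + 96)*(9/11))*(-3) = (91*(9/11))*(-3) = (819/11)*(-3) = -2457/11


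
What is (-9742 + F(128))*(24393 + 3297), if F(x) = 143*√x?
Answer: -269755980 + 31677360*√2 ≈ -2.2496e+8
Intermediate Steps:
(-9742 + F(128))*(24393 + 3297) = (-9742 + 143*√128)*(24393 + 3297) = (-9742 + 143*(8*√2))*27690 = (-9742 + 1144*√2)*27690 = -269755980 + 31677360*√2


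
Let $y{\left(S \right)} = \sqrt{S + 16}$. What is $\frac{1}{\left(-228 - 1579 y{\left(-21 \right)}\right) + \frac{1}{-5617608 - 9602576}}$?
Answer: $- \frac{52817112241819352}{2899888567054217650689} + \frac{365781667569298624 i \sqrt{5}}{2899888567054217650689} \approx -1.8213 \cdot 10^{-5} + 0.00028205 i$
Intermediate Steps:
$y{\left(S \right)} = \sqrt{16 + S}$
$\frac{1}{\left(-228 - 1579 y{\left(-21 \right)}\right) + \frac{1}{-5617608 - 9602576}} = \frac{1}{\left(-228 - 1579 \sqrt{16 - 21}\right) + \frac{1}{-5617608 - 9602576}} = \frac{1}{\left(-228 - 1579 \sqrt{-5}\right) + \frac{1}{-15220184}} = \frac{1}{\left(-228 - 1579 i \sqrt{5}\right) - \frac{1}{15220184}} = \frac{1}{- \frac{3470201953}{15220184} - 1579 i \sqrt{5}}$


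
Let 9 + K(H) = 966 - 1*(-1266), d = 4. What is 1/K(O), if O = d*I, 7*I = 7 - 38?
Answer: 1/2223 ≈ 0.00044984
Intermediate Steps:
I = -31/7 (I = (7 - 38)/7 = (⅐)*(-31) = -31/7 ≈ -4.4286)
O = -124/7 (O = 4*(-31/7) = -124/7 ≈ -17.714)
K(H) = 2223 (K(H) = -9 + (966 - 1*(-1266)) = -9 + (966 + 1266) = -9 + 2232 = 2223)
1/K(O) = 1/2223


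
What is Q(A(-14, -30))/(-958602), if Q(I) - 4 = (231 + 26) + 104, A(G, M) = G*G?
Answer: -365/958602 ≈ -0.00038076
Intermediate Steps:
A(G, M) = G²
Q(I) = 365 (Q(I) = 4 + ((231 + 26) + 104) = 4 + (257 + 104) = 4 + 361 = 365)
Q(A(-14, -30))/(-958602) = 365/(-958602) = 365*(-1/958602) = -365/958602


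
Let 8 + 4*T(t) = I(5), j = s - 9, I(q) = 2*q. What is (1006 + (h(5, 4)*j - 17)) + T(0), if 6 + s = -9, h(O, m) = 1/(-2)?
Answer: 2003/2 ≈ 1001.5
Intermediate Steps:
h(O, m) = -½
s = -15 (s = -6 - 9 = -15)
j = -24 (j = -15 - 9 = -24)
T(t) = ½ (T(t) = -2 + (2*5)/4 = -2 + (¼)*10 = -2 + 5/2 = ½)
(1006 + (h(5, 4)*j - 17)) + T(0) = (1006 + (-½*(-24) - 17)) + ½ = (1006 + (12 - 17)) + ½ = (1006 - 5) + ½ = 1001 + ½ = 2003/2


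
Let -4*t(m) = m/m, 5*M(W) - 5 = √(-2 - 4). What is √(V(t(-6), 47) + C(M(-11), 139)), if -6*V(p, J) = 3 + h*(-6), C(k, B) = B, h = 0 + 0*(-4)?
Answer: √554/2 ≈ 11.769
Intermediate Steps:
h = 0 (h = 0 + 0 = 0)
M(W) = 1 + I*√6/5 (M(W) = 1 + √(-2 - 4)/5 = 1 + √(-6)/5 = 1 + (I*√6)/5 = 1 + I*√6/5)
t(m) = -¼ (t(m) = -m/(4*m) = -¼*1 = -¼)
V(p, J) = -½ (V(p, J) = -(3 + 0*(-6))/6 = -(3 + 0)/6 = -⅙*3 = -½)
√(V(t(-6), 47) + C(M(-11), 139)) = √(-½ + 139) = √(277/2) = √554/2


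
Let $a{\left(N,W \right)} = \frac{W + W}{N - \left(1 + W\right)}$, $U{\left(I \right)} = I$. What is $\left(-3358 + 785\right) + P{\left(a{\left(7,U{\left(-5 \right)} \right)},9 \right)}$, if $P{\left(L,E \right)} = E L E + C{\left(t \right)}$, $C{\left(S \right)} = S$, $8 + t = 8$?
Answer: $- \frac{29113}{11} \approx -2646.6$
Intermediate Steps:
$t = 0$ ($t = -8 + 8 = 0$)
$a{\left(N,W \right)} = \frac{2 W}{-1 + N - W}$
$P{\left(L,E \right)} = L E^{2}$ ($P{\left(L,E \right)} = E L E + 0 = L E^{2} + 0 = L E^{2}$)
$\left(-3358 + 785\right) + P{\left(a{\left(7,U{\left(-5 \right)} \right)},9 \right)} = \left(-3358 + 785\right) + 2 \left(-5\right) \frac{1}{-1 + 7 - -5} \cdot 9^{2} = -2573 + 2 \left(-5\right) \frac{1}{-1 + 7 + 5} \cdot 81 = -2573 + 2 \left(-5\right) \frac{1}{11} \cdot 81 = -2573 - \frac{810}{11} = - \frac{29113}{11}$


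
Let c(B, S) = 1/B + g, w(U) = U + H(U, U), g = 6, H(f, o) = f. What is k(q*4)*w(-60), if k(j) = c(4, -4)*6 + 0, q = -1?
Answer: -4500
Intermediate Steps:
w(U) = 2*U (w(U) = U + U = 2*U)
c(B, S) = 6 + 1/B (c(B, S) = 1/B + 6 = 6 + 1/B)
k(j) = 75/2 (k(j) = (6 + 1/4)*6 + 0 = (6 + ¼)*6 + 0 = (25/4)*6 + 0 = 75/2 + 0 = 75/2)
k(q*4)*w(-60) = 75*(2*(-60))/2 = (75/2)*(-120) = -4500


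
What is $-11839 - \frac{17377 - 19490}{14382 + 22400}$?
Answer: $- \frac{435459985}{36782} \approx -11839.0$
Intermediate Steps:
$-11839 - \frac{17377 - 19490}{14382 + 22400} = -11839 - - \frac{2113}{36782} = -11839 + \frac{2113}{36782} = - \frac{435459985}{36782}$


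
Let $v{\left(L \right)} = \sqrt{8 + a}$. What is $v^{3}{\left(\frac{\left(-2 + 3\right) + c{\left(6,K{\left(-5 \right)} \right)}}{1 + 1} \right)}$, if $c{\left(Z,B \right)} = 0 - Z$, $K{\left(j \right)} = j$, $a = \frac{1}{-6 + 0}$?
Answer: $\frac{47 \sqrt{282}}{36} \approx 21.924$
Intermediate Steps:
$a = - \frac{1}{6}$ ($a = \frac{1}{-6} = - \frac{1}{6} \approx -0.16667$)
$c{\left(Z,B \right)} = - Z$
$v{\left(L \right)} = \frac{\sqrt{282}}{6}$ ($v{\left(L \right)} = \sqrt{8 - \frac{1}{6}} = \sqrt{\frac{47}{6}} = \frac{\sqrt{282}}{6}$)
$v^{3}{\left(\frac{\left(-2 + 3\right) + c{\left(6,K{\left(-5 \right)} \right)}}{1 + 1} \right)} = \left(\frac{\sqrt{282}}{6}\right)^{3} = \frac{47 \sqrt{282}}{36}$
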